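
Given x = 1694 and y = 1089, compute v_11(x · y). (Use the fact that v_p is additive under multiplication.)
v_11(1844766) = 4

v_p(x) = 2 (factor: 1694 = 11^2 · 14); v_p(y) = 2 (factor: 1089 = 11^2 · 9). Additivity: v_p(xy) = v_p(x) + v_p(y) = 2 + 2 = 4. (Direct check: xy = 1844766 = 11^4 · (126).)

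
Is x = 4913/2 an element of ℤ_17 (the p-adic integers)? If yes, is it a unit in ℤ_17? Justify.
x ∈ ℤ_17 but not a unit; v_17(x) = 3 > 0

ℤ_17 = {x ∈ ℚ_17 : v_17(x) ≥ 0} and ℤ_17^× = {x ∈ ℤ_17 : v_17(x) = 0}. Here v_17(4913/2) = v_17(num) − v_17(den) = 3; compare against these criteria.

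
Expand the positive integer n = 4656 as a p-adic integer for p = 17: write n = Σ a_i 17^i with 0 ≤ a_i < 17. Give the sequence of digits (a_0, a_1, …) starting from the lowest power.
(a_0, a_1, …) = (15, 1, 16)

Repeated division by 17 gives the digits low-to-high: 4656 = 15 + 1·17^1 + 16·17^2. Digit sequence: (15, 1, 16).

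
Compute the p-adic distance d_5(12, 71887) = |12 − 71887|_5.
d_5(12, 71887) = 1/3125

Step 1 — x − y = 12 − 71887 = -71875. Step 2 — v_5(-71875) = 5 (factor: -71875 = −(5^5 · 23); the sign does not affect v_p). Step 3 — |x − y|_5 = 5^{-5} = 1/3125.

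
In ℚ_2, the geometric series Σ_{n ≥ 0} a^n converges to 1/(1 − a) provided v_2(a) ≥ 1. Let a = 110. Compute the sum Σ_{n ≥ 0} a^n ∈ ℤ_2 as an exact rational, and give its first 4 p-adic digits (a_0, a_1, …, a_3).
Σ a^n = 1/(1 − a) = -1/109;  first 4 digits = (1, 1, 0, 1)

v_2(a) = 1 ≥ 1, so the series converges in ℤ_2 to 1/(1 − a) = 1/(1 − 110) = -1/109. Expand this rational in ℤ_2: compute digits iteratively via d_i = x_i mod 2, x_{i+1} = (x_i − d_i)/2. The first 4 digits are (1, 1, 0, 1).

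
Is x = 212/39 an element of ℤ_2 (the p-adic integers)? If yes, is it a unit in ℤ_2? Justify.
x ∈ ℤ_2 but not a unit; v_2(x) = 2 > 0

ℤ_2 = {x ∈ ℚ_2 : v_2(x) ≥ 0} and ℤ_2^× = {x ∈ ℤ_2 : v_2(x) = 0}. Here v_2(212/39) = v_2(num) − v_2(den) = 2; compare against these criteria.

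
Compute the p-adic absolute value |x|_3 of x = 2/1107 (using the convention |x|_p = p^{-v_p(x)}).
|2/1107|_3 = 27

Step 1 — compute v_3(x) by factoring powers of 3 out of the numerator and denominator: v_3(2/1107) = -3. Step 2 — apply |x|_p = p^{-v_p(x)} = 3^{3} = 27.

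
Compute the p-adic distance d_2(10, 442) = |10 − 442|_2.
d_2(10, 442) = 1/16

Step 1 — x − y = 10 − 442 = -432. Step 2 — v_2(-432) = 4 (factor: -432 = −(2^4 · 27); the sign does not affect v_p). Step 3 — |x − y|_2 = 2^{-4} = 1/16.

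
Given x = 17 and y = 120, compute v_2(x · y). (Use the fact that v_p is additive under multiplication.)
v_2(2040) = 3

v_p(x) = 0 (factor: 17 = 2^0 · 17); v_p(y) = 3 (factor: 120 = 2^3 · 15). Additivity: v_p(xy) = v_p(x) + v_p(y) = 0 + 3 = 3. (Direct check: xy = 2040 = 2^3 · (255).)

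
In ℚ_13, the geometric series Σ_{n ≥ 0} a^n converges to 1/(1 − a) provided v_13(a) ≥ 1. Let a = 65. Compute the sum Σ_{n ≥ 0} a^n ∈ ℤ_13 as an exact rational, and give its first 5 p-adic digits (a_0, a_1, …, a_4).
Σ a^n = 1/(1 − a) = -1/64;  first 5 digits = (1, 5, 12, 9, 10)

v_13(a) = 1 ≥ 1, so the series converges in ℤ_13 to 1/(1 − a) = 1/(1 − 65) = -1/64. Expand this rational in ℤ_13: compute digits iteratively via d_i = x_i mod 13, x_{i+1} = (x_i − d_i)/13. The first 5 digits are (1, 5, 12, 9, 10).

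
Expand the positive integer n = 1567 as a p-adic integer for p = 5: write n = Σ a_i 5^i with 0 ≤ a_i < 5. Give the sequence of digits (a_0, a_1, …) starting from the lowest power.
(a_0, a_1, …) = (2, 3, 2, 2, 2)

Repeated division by 5 gives the digits low-to-high: 1567 = 2 + 3·5^1 + 2·5^2 + 2·5^3 + 2·5^4. Digit sequence: (2, 3, 2, 2, 2).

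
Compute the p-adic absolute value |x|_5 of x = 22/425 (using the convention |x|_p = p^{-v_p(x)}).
|22/425|_5 = 25

Step 1 — compute v_5(x) by factoring powers of 5 out of the numerator and denominator: v_5(22/425) = -2. Step 2 — apply |x|_p = p^{-v_p(x)} = 5^{2} = 25.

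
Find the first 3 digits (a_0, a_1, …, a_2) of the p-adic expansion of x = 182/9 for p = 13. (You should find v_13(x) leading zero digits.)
(a_0, …, a_2) = (0, 3, 10)

v_13(182/9) = 1, so a_0 = ... = a_0 = 0. Factor out: x = 13^1 · u with u = 14/9 a unit in ℤ_13. Expand u iteratively via a_{v+i} = u_i mod 13, u_{i+1} = (u_i − a_{v+i})/13:
  u_0 = 14/9;  a_1 = 3;  u_1 = (u_0 − 3)/13 = -1/9
  u_1 = -1/9;  a_2 = 10;  u_2 = (u_1 − 10)/13 = -7/9
Digits: (0, 3, 10).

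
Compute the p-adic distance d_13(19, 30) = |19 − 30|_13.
d_13(19, 30) = 1

Step 1 — x − y = 19 − 30 = -11. Step 2 — v_13(-11) = 0 (factor: -11 = −(13^0 · 11); the sign does not affect v_p). Step 3 — |x − y|_13 = 13^{0} = 1.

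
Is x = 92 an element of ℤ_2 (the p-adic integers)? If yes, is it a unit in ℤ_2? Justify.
x ∈ ℤ_2 but not a unit; v_2(x) = 2 > 0

ℤ_2 = {x ∈ ℚ_2 : v_2(x) ≥ 0} and ℤ_2^× = {x ∈ ℤ_2 : v_2(x) = 0}. Here v_2(92) = v_2(num) − v_2(den) = 2; compare against these criteria.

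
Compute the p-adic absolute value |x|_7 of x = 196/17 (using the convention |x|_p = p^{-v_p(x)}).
|196/17|_7 = 1/49

Step 1 — compute v_7(x) by factoring powers of 7 out of the numerator and denominator: v_7(196/17) = 2. Step 2 — apply |x|_p = p^{-v_p(x)} = 7^{-2} = 1/49.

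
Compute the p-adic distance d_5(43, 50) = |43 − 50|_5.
d_5(43, 50) = 1

Step 1 — x − y = 43 − 50 = -7. Step 2 — v_5(-7) = 0 (factor: -7 = −(5^0 · 7); the sign does not affect v_p). Step 3 — |x − y|_5 = 5^{0} = 1.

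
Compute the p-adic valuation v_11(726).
v_11(726) = 2

v_11(n) is the largest exponent k such that 11^k divides n. Factor out: 726 = 11^2 · 6. (Sign doesn't affect v_p.) So v_11(726) = 2.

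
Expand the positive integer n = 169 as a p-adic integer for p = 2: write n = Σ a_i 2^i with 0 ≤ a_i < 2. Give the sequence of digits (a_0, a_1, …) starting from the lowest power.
(a_0, a_1, …) = (1, 0, 0, 1, 0, 1, 0, 1)

Repeated division by 2 gives the digits low-to-high: 169 = 1 + 1·2^3 + 1·2^5 + 1·2^7. Digit sequence: (1, 0, 0, 1, 0, 1, 0, 1).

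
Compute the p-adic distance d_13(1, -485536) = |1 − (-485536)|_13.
d_13(1, -485536) = 1/28561

Step 1 — x − y = 1 − (-485536) = 485537. Step 2 — v_13(485537) = 4 (factor: 485537 = (13^4 · 17); the sign does not affect v_p). Step 3 — |x − y|_13 = 13^{-4} = 1/28561.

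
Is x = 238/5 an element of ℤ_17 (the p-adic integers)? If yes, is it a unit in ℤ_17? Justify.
x ∈ ℤ_17 but not a unit; v_17(x) = 1 > 0

ℤ_17 = {x ∈ ℚ_17 : v_17(x) ≥ 0} and ℤ_17^× = {x ∈ ℤ_17 : v_17(x) = 0}. Here v_17(238/5) = v_17(num) − v_17(den) = 1; compare against these criteria.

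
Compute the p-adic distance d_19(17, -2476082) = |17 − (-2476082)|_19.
d_19(17, -2476082) = 1/2476099

Step 1 — x − y = 17 − (-2476082) = 2476099. Step 2 — v_19(2476099) = 5 (factor: 2476099 = (19^5 · 1); the sign does not affect v_p). Step 3 — |x − y|_19 = 19^{-5} = 1/2476099.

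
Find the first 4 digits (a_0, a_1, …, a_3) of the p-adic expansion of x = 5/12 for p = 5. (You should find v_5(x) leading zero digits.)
(a_0, …, a_3) = (0, 3, 4, 2)

v_5(5/12) = 1, so a_0 = ... = a_0 = 0. Factor out: x = 5^1 · u with u = 1/12 a unit in ℤ_5. Expand u iteratively via a_{v+i} = u_i mod 5, u_{i+1} = (u_i − a_{v+i})/5:
  u_0 = 1/12;  a_1 = 3;  u_1 = (u_0 − 3)/5 = -7/12
  u_1 = -7/12;  a_2 = 4;  u_2 = (u_1 − 4)/5 = -11/12
  u_2 = -11/12;  a_3 = 2;  u_3 = (u_2 − 2)/5 = -7/12
Digits: (0, 3, 4, 2).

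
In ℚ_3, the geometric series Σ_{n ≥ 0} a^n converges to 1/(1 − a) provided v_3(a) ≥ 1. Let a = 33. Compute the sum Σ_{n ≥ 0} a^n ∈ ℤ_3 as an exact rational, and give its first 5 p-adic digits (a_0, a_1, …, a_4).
Σ a^n = 1/(1 − a) = -1/32;  first 5 digits = (1, 2, 1, 1, 2)

v_3(a) = 1 ≥ 1, so the series converges in ℤ_3 to 1/(1 − a) = 1/(1 − 33) = -1/32. Expand this rational in ℤ_3: compute digits iteratively via d_i = x_i mod 3, x_{i+1} = (x_i − d_i)/3. The first 5 digits are (1, 2, 1, 1, 2).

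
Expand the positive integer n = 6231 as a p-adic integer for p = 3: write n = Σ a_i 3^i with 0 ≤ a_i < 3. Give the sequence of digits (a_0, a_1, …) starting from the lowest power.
(a_0, a_1, …) = (0, 1, 2, 2, 1, 1, 2, 2)

Repeated division by 3 gives the digits low-to-high: 6231 = 1·3^1 + 2·3^2 + 2·3^3 + 1·3^4 + 1·3^5 + 2·3^6 + 2·3^7. Digit sequence: (0, 1, 2, 2, 1, 1, 2, 2).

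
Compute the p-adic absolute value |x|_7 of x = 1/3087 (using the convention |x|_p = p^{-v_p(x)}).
|1/3087|_7 = 343

Step 1 — compute v_7(x) by factoring powers of 7 out of the numerator and denominator: v_7(1/3087) = -3. Step 2 — apply |x|_p = p^{-v_p(x)} = 7^{3} = 343.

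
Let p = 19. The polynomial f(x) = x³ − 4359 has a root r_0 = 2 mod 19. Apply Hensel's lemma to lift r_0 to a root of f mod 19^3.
r_2 = 1959 (mod 6859)

Hensel: r_{i+1} = r_i − f(r_i)/f′(r_i) mod 19^{i+2}, where f′(x) = 3x². Iterate:
  r_0 = 2 (mod 19)
  r_1 = 154 (mod 361)
  r_2 = 1959 (mod 6859)
Final: r = 1959 with f(r) ≡ 0 mod 19^3.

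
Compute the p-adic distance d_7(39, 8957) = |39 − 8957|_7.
d_7(39, 8957) = 1/343

Step 1 — x − y = 39 − 8957 = -8918. Step 2 — v_7(-8918) = 3 (factor: -8918 = −(7^3 · 26); the sign does not affect v_p). Step 3 — |x − y|_7 = 7^{-3} = 1/343.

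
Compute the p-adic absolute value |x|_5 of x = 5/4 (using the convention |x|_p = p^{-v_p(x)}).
|5/4|_5 = 1/5

Step 1 — compute v_5(x) by factoring powers of 5 out of the numerator and denominator: v_5(5/4) = 1. Step 2 — apply |x|_p = p^{-v_p(x)} = 5^{-1} = 1/5.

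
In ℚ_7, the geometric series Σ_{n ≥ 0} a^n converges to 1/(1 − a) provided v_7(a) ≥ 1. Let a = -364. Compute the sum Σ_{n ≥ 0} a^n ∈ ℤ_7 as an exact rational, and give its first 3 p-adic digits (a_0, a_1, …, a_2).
Σ a^n = 1/(1 − a) = 1/365;  first 3 digits = (1, 4, 1)

v_7(a) = 1 ≥ 1, so the series converges in ℤ_7 to 1/(1 − a) = 1/(1 − (-364)) = 1/365. Expand this rational in ℤ_7: compute digits iteratively via d_i = x_i mod 7, x_{i+1} = (x_i − d_i)/7. The first 3 digits are (1, 4, 1).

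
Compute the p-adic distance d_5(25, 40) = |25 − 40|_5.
d_5(25, 40) = 1/5

Step 1 — x − y = 25 − 40 = -15. Step 2 — v_5(-15) = 1 (factor: -15 = −(5^1 · 3); the sign does not affect v_p). Step 3 — |x − y|_5 = 5^{-1} = 1/5.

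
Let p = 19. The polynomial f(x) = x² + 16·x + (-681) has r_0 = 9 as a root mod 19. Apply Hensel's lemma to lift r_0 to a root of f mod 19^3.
r_2 = 2061 (mod 6859)

Hensel: r_{i+1} = r_i − f(r_i)·(f′(r_i))^{-1} mod 19^{i+2}, f′(x) = 2x + 16. Iterate:
  r_0 = 9 (mod 19)
  r_1 = 256 (mod 361)
  r_2 = 2061 (mod 6859)
Final: r = 2061 satisfies f(r) ≡ 0 mod 19^3.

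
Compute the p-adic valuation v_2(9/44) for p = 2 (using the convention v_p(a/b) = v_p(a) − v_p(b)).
v_2(9/44) = -2

Factor powers of 2 from the numerator and denominator of the reduced fraction: 9 = 2^0 · 9 and 44 = 2^2 · 11. Apply v_p(a/b) = v_p(a) − v_p(b): v_2(9/44) = 0 − 2 = -2.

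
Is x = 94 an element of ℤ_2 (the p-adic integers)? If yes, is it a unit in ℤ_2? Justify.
x ∈ ℤ_2 but not a unit; v_2(x) = 1 > 0

ℤ_2 = {x ∈ ℚ_2 : v_2(x) ≥ 0} and ℤ_2^× = {x ∈ ℤ_2 : v_2(x) = 0}. Here v_2(94) = v_2(num) − v_2(den) = 1; compare against these criteria.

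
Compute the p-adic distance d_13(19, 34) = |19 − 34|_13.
d_13(19, 34) = 1

Step 1 — x − y = 19 − 34 = -15. Step 2 — v_13(-15) = 0 (factor: -15 = −(13^0 · 15); the sign does not affect v_p). Step 3 — |x − y|_13 = 13^{0} = 1.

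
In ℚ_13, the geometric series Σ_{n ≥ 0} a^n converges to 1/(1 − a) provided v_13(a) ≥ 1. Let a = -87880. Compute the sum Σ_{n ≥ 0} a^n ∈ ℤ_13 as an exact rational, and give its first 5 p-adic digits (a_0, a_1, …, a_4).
Σ a^n = 1/(1 − a) = 1/87881;  first 5 digits = (1, 0, 0, 12, 9)

v_13(a) = 3 ≥ 1, so the series converges in ℤ_13 to 1/(1 − a) = 1/(1 − (-87880)) = 1/87881. Expand this rational in ℤ_13: compute digits iteratively via d_i = x_i mod 13, x_{i+1} = (x_i − d_i)/13. The first 5 digits are (1, 0, 0, 12, 9).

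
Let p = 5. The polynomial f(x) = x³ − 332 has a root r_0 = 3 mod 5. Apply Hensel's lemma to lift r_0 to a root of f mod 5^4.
r_3 = 393 (mod 625)

Hensel: r_{i+1} = r_i − f(r_i)/f′(r_i) mod 5^{i+2}, where f′(x) = 3x². Iterate:
  r_0 = 3 (mod 5)
  r_1 = 18 (mod 25)
  r_2 = 18 (mod 125)
  r_3 = 393 (mod 625)
Final: r = 393 with f(r) ≡ 0 mod 5^4.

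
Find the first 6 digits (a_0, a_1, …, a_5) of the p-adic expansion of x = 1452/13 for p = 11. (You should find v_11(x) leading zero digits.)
(a_0, …, a_5) = (0, 0, 6, 8, 6, 7)

v_11(1452/13) = 2, so a_0 = ... = a_1 = 0. Factor out: x = 11^2 · u with u = 12/13 a unit in ℤ_11. Expand u iteratively via a_{v+i} = u_i mod 11, u_{i+1} = (u_i − a_{v+i})/11:
  u_0 = 12/13;  a_2 = 6;  u_1 = (u_0 − 6)/11 = -6/13
  u_1 = -6/13;  a_3 = 8;  u_2 = (u_1 − 8)/11 = -10/13
  u_2 = -10/13;  a_4 = 6;  u_3 = (u_2 − 6)/11 = -8/13
  u_3 = -8/13;  a_5 = 7;  u_4 = (u_3 − 7)/11 = -9/13
Digits: (0, 0, 6, 8, 6, 7).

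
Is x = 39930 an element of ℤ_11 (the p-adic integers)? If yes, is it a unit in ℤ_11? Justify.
x ∈ ℤ_11 but not a unit; v_11(x) = 3 > 0

ℤ_11 = {x ∈ ℚ_11 : v_11(x) ≥ 0} and ℤ_11^× = {x ∈ ℤ_11 : v_11(x) = 0}. Here v_11(39930) = v_11(num) − v_11(den) = 3; compare against these criteria.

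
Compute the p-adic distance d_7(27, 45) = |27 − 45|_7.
d_7(27, 45) = 1

Step 1 — x − y = 27 − 45 = -18. Step 2 — v_7(-18) = 0 (factor: -18 = −(7^0 · 18); the sign does not affect v_p). Step 3 — |x − y|_7 = 7^{0} = 1.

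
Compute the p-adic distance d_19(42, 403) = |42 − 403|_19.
d_19(42, 403) = 1/361

Step 1 — x − y = 42 − 403 = -361. Step 2 — v_19(-361) = 2 (factor: -361 = −(19^2 · 1); the sign does not affect v_p). Step 3 — |x − y|_19 = 19^{-2} = 1/361.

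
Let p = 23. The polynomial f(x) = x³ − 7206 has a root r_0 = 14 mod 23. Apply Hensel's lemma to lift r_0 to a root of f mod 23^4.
r_3 = 272955 (mod 279841)

Hensel: r_{i+1} = r_i − f(r_i)/f′(r_i) mod 23^{i+2}, where f′(x) = 3x². Iterate:
  r_0 = 14 (mod 23)
  r_1 = 520 (mod 529)
  r_2 = 5281 (mod 12167)
  r_3 = 272955 (mod 279841)
Final: r = 272955 with f(r) ≡ 0 mod 23^4.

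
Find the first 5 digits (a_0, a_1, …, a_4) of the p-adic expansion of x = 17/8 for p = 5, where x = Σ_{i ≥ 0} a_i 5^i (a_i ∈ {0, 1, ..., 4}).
(a_0, …, a_4) = (4, 4, 1, 4, 1)

v_5(17/8) = 0 (numerator and denominator both coprime to 5), so x ∈ ℤ_5^×. Compute digits iteratively via a_i = x_i mod 5, x_{i+1} = (x_i − a_i)/5, with x_0 = x:
  x_0 = 17/8;  a_0 = 4;  x_1 = (x_0 − 4)/5 = -3/8
  x_1 = -3/8;  a_1 = 4;  x_2 = (x_1 − 4)/5 = -7/8
  x_2 = -7/8;  a_2 = 1;  x_3 = (x_2 − 1)/5 = -3/8
  x_3 = -3/8;  a_3 = 4;  x_4 = (x_3 − 4)/5 = -7/8
  x_4 = -7/8;  a_4 = 1;  x_5 = (x_4 − 1)/5 = -3/8
Digits: (4, 4, 1, 4, 1).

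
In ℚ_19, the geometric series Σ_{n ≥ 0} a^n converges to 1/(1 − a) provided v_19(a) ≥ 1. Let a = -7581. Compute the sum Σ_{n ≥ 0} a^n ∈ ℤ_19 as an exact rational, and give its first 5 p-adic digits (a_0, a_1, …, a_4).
Σ a^n = 1/(1 − a) = 1/7582;  first 5 digits = (1, 0, 17, 17, 3)

v_19(a) = 2 ≥ 1, so the series converges in ℤ_19 to 1/(1 − a) = 1/(1 − (-7581)) = 1/7582. Expand this rational in ℤ_19: compute digits iteratively via d_i = x_i mod 19, x_{i+1} = (x_i − d_i)/19. The first 5 digits are (1, 0, 17, 17, 3).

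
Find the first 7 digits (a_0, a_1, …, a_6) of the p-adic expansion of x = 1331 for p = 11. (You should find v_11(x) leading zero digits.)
(a_0, …, a_6) = (0, 0, 0, 1, 0, 0, 0)

v_11(1331) = 3, so a_0 = ... = a_2 = 0. Factor out: x = 11^3 · u with u = 1 a unit in ℤ_11. Expand u iteratively via a_{v+i} = u_i mod 11, u_{i+1} = (u_i − a_{v+i})/11:
  u_0 = 1;  a_3 = 1;  u_1 = (u_0 − 1)/11 = 0
  u_1 = 0;  a_4 = 0;  u_2 = (u_1 − 0)/11 = 0
  u_2 = 0;  a_5 = 0;  u_3 = (u_2 − 0)/11 = 0
  u_3 = 0;  a_6 = 0;  u_4 = (u_3 − 0)/11 = 0
Digits: (0, 0, 0, 1, 0, 0, 0).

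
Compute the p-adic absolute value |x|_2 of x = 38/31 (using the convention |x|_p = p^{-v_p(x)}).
|38/31|_2 = 1/2

Step 1 — compute v_2(x) by factoring powers of 2 out of the numerator and denominator: v_2(38/31) = 1. Step 2 — apply |x|_p = p^{-v_p(x)} = 2^{-1} = 1/2.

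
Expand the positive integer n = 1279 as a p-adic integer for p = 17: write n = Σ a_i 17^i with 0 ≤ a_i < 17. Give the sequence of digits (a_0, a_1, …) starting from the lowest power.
(a_0, a_1, …) = (4, 7, 4)

Repeated division by 17 gives the digits low-to-high: 1279 = 4 + 7·17^1 + 4·17^2. Digit sequence: (4, 7, 4).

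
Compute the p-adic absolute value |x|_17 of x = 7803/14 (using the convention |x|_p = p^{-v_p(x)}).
|7803/14|_17 = 1/289

Step 1 — compute v_17(x) by factoring powers of 17 out of the numerator and denominator: v_17(7803/14) = 2. Step 2 — apply |x|_p = p^{-v_p(x)} = 17^{-2} = 1/289.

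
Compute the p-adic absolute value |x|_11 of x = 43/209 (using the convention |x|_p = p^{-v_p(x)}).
|43/209|_11 = 11

Step 1 — compute v_11(x) by factoring powers of 11 out of the numerator and denominator: v_11(43/209) = -1. Step 2 — apply |x|_p = p^{-v_p(x)} = 11^{1} = 11.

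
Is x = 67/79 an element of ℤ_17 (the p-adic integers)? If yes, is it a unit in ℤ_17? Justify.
x ∈ ℤ_17^× (unit); v_17(x) = 0

ℤ_17 = {x ∈ ℚ_17 : v_17(x) ≥ 0} and ℤ_17^× = {x ∈ ℤ_17 : v_17(x) = 0}. Here v_17(67/79) = v_17(num) − v_17(den) = 0; compare against these criteria.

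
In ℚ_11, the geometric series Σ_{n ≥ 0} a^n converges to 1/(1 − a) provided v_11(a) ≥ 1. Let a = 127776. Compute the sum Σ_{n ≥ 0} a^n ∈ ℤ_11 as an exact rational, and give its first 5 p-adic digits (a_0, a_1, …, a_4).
Σ a^n = 1/(1 − a) = -1/127775;  first 5 digits = (1, 0, 0, 8, 8)

v_11(a) = 3 ≥ 1, so the series converges in ℤ_11 to 1/(1 − a) = 1/(1 − 127776) = -1/127775. Expand this rational in ℤ_11: compute digits iteratively via d_i = x_i mod 11, x_{i+1} = (x_i − d_i)/11. The first 5 digits are (1, 0, 0, 8, 8).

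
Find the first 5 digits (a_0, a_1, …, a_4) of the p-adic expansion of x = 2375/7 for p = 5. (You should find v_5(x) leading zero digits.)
(a_0, …, a_4) = (0, 0, 0, 2, 3)

v_5(2375/7) = 3, so a_0 = ... = a_2 = 0. Factor out: x = 5^3 · u with u = 19/7 a unit in ℤ_5. Expand u iteratively via a_{v+i} = u_i mod 5, u_{i+1} = (u_i − a_{v+i})/5:
  u_0 = 19/7;  a_3 = 2;  u_1 = (u_0 − 2)/5 = 1/7
  u_1 = 1/7;  a_4 = 3;  u_2 = (u_1 − 3)/5 = -4/7
Digits: (0, 0, 0, 2, 3).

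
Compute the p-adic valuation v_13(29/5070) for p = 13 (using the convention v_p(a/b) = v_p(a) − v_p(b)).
v_13(29/5070) = -2

Factor powers of 13 from the numerator and denominator of the reduced fraction: 29 = 13^0 · 29 and 5070 = 13^2 · 30. Apply v_p(a/b) = v_p(a) − v_p(b): v_13(29/5070) = 0 − 2 = -2.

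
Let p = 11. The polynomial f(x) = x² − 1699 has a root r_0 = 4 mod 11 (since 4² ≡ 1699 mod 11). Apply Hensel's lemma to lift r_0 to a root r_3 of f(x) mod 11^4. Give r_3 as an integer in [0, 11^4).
r_3 = 11785 (mod 14641)

Hensel's recurrence: r_{i+1} = r_i − f(r_i)·(f′(r_i))^{-1} mod 11^{i+2}, with f′(x) = 2x. Iterate:
  r_0 = 4 (mod 11)
  r_1 = 48 (mod 121)
  r_2 = 1137 (mod 1331)
  r_3 = 11785 (mod 14641)
Final: r_3 = 11785, and one checks f(r_3) ≡ 0 mod 11^4.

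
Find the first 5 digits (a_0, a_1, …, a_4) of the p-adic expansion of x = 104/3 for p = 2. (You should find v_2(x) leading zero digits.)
(a_0, …, a_4) = (0, 0, 0, 1, 1)

v_2(104/3) = 3, so a_0 = ... = a_2 = 0. Factor out: x = 2^3 · u with u = 13/3 a unit in ℤ_2. Expand u iteratively via a_{v+i} = u_i mod 2, u_{i+1} = (u_i − a_{v+i})/2:
  u_0 = 13/3;  a_3 = 1;  u_1 = (u_0 − 1)/2 = 5/3
  u_1 = 5/3;  a_4 = 1;  u_2 = (u_1 − 1)/2 = 1/3
Digits: (0, 0, 0, 1, 1).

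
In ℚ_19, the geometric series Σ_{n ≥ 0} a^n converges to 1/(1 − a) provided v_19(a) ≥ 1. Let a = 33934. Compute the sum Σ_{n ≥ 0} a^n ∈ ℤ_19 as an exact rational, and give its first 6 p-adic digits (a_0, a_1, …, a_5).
Σ a^n = 1/(1 − a) = -1/33933;  first 6 digits = (1, 0, 18, 4, 1, 9)

v_19(a) = 2 ≥ 1, so the series converges in ℤ_19 to 1/(1 − a) = 1/(1 − 33934) = -1/33933. Expand this rational in ℤ_19: compute digits iteratively via d_i = x_i mod 19, x_{i+1} = (x_i − d_i)/19. The first 6 digits are (1, 0, 18, 4, 1, 9).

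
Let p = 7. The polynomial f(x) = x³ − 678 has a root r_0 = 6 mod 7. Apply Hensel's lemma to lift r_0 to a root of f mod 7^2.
r_1 = 13 (mod 49)

Hensel: r_{i+1} = r_i − f(r_i)/f′(r_i) mod 7^{i+2}, where f′(x) = 3x². Iterate:
  r_0 = 6 (mod 7)
  r_1 = 13 (mod 49)
Final: r = 13 with f(r) ≡ 0 mod 7^2.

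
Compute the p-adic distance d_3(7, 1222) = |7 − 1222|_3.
d_3(7, 1222) = 1/243

Step 1 — x − y = 7 − 1222 = -1215. Step 2 — v_3(-1215) = 5 (factor: -1215 = −(3^5 · 5); the sign does not affect v_p). Step 3 — |x − y|_3 = 3^{-5} = 1/243.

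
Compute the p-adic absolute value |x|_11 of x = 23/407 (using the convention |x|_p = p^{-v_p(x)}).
|23/407|_11 = 11

Step 1 — compute v_11(x) by factoring powers of 11 out of the numerator and denominator: v_11(23/407) = -1. Step 2 — apply |x|_p = p^{-v_p(x)} = 11^{1} = 11.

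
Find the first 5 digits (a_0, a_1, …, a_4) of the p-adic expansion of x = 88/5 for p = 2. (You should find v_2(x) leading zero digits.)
(a_0, …, a_4) = (0, 0, 0, 1, 1)

v_2(88/5) = 3, so a_0 = ... = a_2 = 0. Factor out: x = 2^3 · u with u = 11/5 a unit in ℤ_2. Expand u iteratively via a_{v+i} = u_i mod 2, u_{i+1} = (u_i − a_{v+i})/2:
  u_0 = 11/5;  a_3 = 1;  u_1 = (u_0 − 1)/2 = 3/5
  u_1 = 3/5;  a_4 = 1;  u_2 = (u_1 − 1)/2 = -1/5
Digits: (0, 0, 0, 1, 1).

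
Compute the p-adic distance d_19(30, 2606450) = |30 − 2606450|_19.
d_19(30, 2606450) = 1/130321

Step 1 — x − y = 30 − 2606450 = -2606420. Step 2 — v_19(-2606420) = 4 (factor: -2606420 = −(19^4 · 20); the sign does not affect v_p). Step 3 — |x − y|_19 = 19^{-4} = 1/130321.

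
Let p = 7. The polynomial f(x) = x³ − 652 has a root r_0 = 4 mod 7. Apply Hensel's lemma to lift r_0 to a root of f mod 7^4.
r_3 = 1817 (mod 2401)

Hensel: r_{i+1} = r_i − f(r_i)/f′(r_i) mod 7^{i+2}, where f′(x) = 3x². Iterate:
  r_0 = 4 (mod 7)
  r_1 = 4 (mod 49)
  r_2 = 102 (mod 343)
  r_3 = 1817 (mod 2401)
Final: r = 1817 with f(r) ≡ 0 mod 7^4.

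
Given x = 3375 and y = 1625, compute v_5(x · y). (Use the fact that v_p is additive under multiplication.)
v_5(5484375) = 6

v_p(x) = 3 (factor: 3375 = 5^3 · 27); v_p(y) = 3 (factor: 1625 = 5^3 · 13). Additivity: v_p(xy) = v_p(x) + v_p(y) = 3 + 3 = 6. (Direct check: xy = 5484375 = 5^6 · (351).)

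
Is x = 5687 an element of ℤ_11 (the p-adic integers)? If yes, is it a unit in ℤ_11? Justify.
x ∈ ℤ_11 but not a unit; v_11(x) = 2 > 0

ℤ_11 = {x ∈ ℚ_11 : v_11(x) ≥ 0} and ℤ_11^× = {x ∈ ℤ_11 : v_11(x) = 0}. Here v_11(5687) = v_11(num) − v_11(den) = 2; compare against these criteria.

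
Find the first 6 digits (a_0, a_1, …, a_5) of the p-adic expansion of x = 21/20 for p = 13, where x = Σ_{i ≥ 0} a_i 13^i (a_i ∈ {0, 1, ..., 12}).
(a_0, …, a_5) = (3, 7, 4, 12, 1, 7)

v_13(21/20) = 0 (numerator and denominator both coprime to 13), so x ∈ ℤ_13^×. Compute digits iteratively via a_i = x_i mod 13, x_{i+1} = (x_i − a_i)/13, with x_0 = x:
  x_0 = 21/20;  a_0 = 3;  x_1 = (x_0 − 3)/13 = -3/20
  x_1 = -3/20;  a_1 = 7;  x_2 = (x_1 − 7)/13 = -11/20
  x_2 = -11/20;  a_2 = 4;  x_3 = (x_2 − 4)/13 = -7/20
  x_3 = -7/20;  a_3 = 12;  x_4 = (x_3 − 12)/13 = -19/20
  x_4 = -19/20;  a_4 = 1;  x_5 = (x_4 − 1)/13 = -3/20
  x_5 = -3/20;  a_5 = 7;  x_6 = (x_5 − 7)/13 = -11/20
Digits: (3, 7, 4, 12, 1, 7).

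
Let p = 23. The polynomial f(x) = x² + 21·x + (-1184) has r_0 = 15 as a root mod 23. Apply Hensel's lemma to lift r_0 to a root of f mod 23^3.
r_2 = 9560 (mod 12167)

Hensel: r_{i+1} = r_i − f(r_i)·(f′(r_i))^{-1} mod 23^{i+2}, f′(x) = 2x + 21. Iterate:
  r_0 = 15 (mod 23)
  r_1 = 38 (mod 529)
  r_2 = 9560 (mod 12167)
Final: r = 9560 satisfies f(r) ≡ 0 mod 23^3.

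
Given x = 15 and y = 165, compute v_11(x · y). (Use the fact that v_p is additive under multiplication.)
v_11(2475) = 1

v_p(x) = 0 (factor: 15 = 11^0 · 15); v_p(y) = 1 (factor: 165 = 11^1 · 15). Additivity: v_p(xy) = v_p(x) + v_p(y) = 0 + 1 = 1. (Direct check: xy = 2475 = 11^1 · (225).)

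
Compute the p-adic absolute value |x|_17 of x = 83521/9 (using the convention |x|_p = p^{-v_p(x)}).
|83521/9|_17 = 1/83521

Step 1 — compute v_17(x) by factoring powers of 17 out of the numerator and denominator: v_17(83521/9) = 4. Step 2 — apply |x|_p = p^{-v_p(x)} = 17^{-4} = 1/83521.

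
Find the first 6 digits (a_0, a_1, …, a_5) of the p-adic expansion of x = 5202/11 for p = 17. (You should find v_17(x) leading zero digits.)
(a_0, …, a_5) = (0, 0, 14, 7, 15, 13)

v_17(5202/11) = 2, so a_0 = ... = a_1 = 0. Factor out: x = 17^2 · u with u = 18/11 a unit in ℤ_17. Expand u iteratively via a_{v+i} = u_i mod 17, u_{i+1} = (u_i − a_{v+i})/17:
  u_0 = 18/11;  a_2 = 14;  u_1 = (u_0 − 14)/17 = -8/11
  u_1 = -8/11;  a_3 = 7;  u_2 = (u_1 − 7)/17 = -5/11
  u_2 = -5/11;  a_4 = 15;  u_3 = (u_2 − 15)/17 = -10/11
  u_3 = -10/11;  a_5 = 13;  u_4 = (u_3 − 13)/17 = -9/11
Digits: (0, 0, 14, 7, 15, 13).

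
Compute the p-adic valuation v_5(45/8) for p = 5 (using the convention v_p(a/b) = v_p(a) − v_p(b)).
v_5(45/8) = 1

Factor powers of 5 from the numerator and denominator of the reduced fraction: 45 = 5^1 · 9 and 8 = 5^0 · 8. Apply v_p(a/b) = v_p(a) − v_p(b): v_5(45/8) = 1 − 0 = 1.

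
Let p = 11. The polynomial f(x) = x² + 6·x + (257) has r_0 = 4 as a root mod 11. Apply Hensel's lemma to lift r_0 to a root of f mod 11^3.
r_2 = 994 (mod 1331)

Hensel: r_{i+1} = r_i − f(r_i)·(f′(r_i))^{-1} mod 11^{i+2}, f′(x) = 2x + 6. Iterate:
  r_0 = 4 (mod 11)
  r_1 = 26 (mod 121)
  r_2 = 994 (mod 1331)
Final: r = 994 satisfies f(r) ≡ 0 mod 11^3.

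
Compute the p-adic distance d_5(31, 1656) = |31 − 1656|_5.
d_5(31, 1656) = 1/125

Step 1 — x − y = 31 − 1656 = -1625. Step 2 — v_5(-1625) = 3 (factor: -1625 = −(5^3 · 13); the sign does not affect v_p). Step 3 — |x − y|_5 = 5^{-3} = 1/125.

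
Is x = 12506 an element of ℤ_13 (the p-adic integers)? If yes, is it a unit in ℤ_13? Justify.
x ∈ ℤ_13 but not a unit; v_13(x) = 2 > 0

ℤ_13 = {x ∈ ℚ_13 : v_13(x) ≥ 0} and ℤ_13^× = {x ∈ ℤ_13 : v_13(x) = 0}. Here v_13(12506) = v_13(num) − v_13(den) = 2; compare against these criteria.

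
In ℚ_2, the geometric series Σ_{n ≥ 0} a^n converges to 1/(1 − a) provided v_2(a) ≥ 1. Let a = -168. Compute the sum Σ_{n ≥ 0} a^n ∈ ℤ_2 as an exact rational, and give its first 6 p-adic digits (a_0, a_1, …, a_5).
Σ a^n = 1/(1 − a) = 1/169;  first 6 digits = (1, 0, 0, 1, 1, 0)

v_2(a) = 3 ≥ 1, so the series converges in ℤ_2 to 1/(1 − a) = 1/(1 − (-168)) = 1/169. Expand this rational in ℤ_2: compute digits iteratively via d_i = x_i mod 2, x_{i+1} = (x_i − d_i)/2. The first 6 digits are (1, 0, 0, 1, 1, 0).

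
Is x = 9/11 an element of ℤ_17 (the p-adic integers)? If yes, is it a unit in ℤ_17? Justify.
x ∈ ℤ_17^× (unit); v_17(x) = 0

ℤ_17 = {x ∈ ℚ_17 : v_17(x) ≥ 0} and ℤ_17^× = {x ∈ ℤ_17 : v_17(x) = 0}. Here v_17(9/11) = v_17(num) − v_17(den) = 0; compare against these criteria.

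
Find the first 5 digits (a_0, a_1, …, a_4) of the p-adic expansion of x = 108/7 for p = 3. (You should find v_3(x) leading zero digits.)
(a_0, …, a_4) = (0, 0, 0, 1, 2)

v_3(108/7) = 3, so a_0 = ... = a_2 = 0. Factor out: x = 3^3 · u with u = 4/7 a unit in ℤ_3. Expand u iteratively via a_{v+i} = u_i mod 3, u_{i+1} = (u_i − a_{v+i})/3:
  u_0 = 4/7;  a_3 = 1;  u_1 = (u_0 − 1)/3 = -1/7
  u_1 = -1/7;  a_4 = 2;  u_2 = (u_1 − 2)/3 = -5/7
Digits: (0, 0, 0, 1, 2).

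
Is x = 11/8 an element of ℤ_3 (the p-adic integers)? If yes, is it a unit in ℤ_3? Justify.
x ∈ ℤ_3^× (unit); v_3(x) = 0

ℤ_3 = {x ∈ ℚ_3 : v_3(x) ≥ 0} and ℤ_3^× = {x ∈ ℤ_3 : v_3(x) = 0}. Here v_3(11/8) = v_3(num) − v_3(den) = 0; compare against these criteria.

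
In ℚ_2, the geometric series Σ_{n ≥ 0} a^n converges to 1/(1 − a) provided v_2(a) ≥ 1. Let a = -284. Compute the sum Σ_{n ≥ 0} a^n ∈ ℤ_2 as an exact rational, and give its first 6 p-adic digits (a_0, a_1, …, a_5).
Σ a^n = 1/(1 − a) = 1/285;  first 6 digits = (1, 0, 1, 0, 1, 1)

v_2(a) = 2 ≥ 1, so the series converges in ℤ_2 to 1/(1 − a) = 1/(1 − (-284)) = 1/285. Expand this rational in ℤ_2: compute digits iteratively via d_i = x_i mod 2, x_{i+1} = (x_i − d_i)/2. The first 6 digits are (1, 0, 1, 0, 1, 1).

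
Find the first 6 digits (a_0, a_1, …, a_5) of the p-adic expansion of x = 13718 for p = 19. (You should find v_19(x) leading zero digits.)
(a_0, …, a_5) = (0, 0, 0, 2, 0, 0)

v_19(13718) = 3, so a_0 = ... = a_2 = 0. Factor out: x = 19^3 · u with u = 2 a unit in ℤ_19. Expand u iteratively via a_{v+i} = u_i mod 19, u_{i+1} = (u_i − a_{v+i})/19:
  u_0 = 2;  a_3 = 2;  u_1 = (u_0 − 2)/19 = 0
  u_1 = 0;  a_4 = 0;  u_2 = (u_1 − 0)/19 = 0
  u_2 = 0;  a_5 = 0;  u_3 = (u_2 − 0)/19 = 0
Digits: (0, 0, 0, 2, 0, 0).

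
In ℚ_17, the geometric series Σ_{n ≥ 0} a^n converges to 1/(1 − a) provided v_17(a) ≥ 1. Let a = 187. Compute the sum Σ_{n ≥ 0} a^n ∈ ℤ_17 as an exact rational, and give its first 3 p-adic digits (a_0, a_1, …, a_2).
Σ a^n = 1/(1 − a) = -1/186;  first 3 digits = (1, 11, 2)

v_17(a) = 1 ≥ 1, so the series converges in ℤ_17 to 1/(1 − a) = 1/(1 − 187) = -1/186. Expand this rational in ℤ_17: compute digits iteratively via d_i = x_i mod 17, x_{i+1} = (x_i − d_i)/17. The first 3 digits are (1, 11, 2).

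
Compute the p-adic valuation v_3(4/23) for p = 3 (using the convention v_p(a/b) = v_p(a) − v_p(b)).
v_3(4/23) = 0

Factor powers of 3 from the numerator and denominator of the reduced fraction: 4 = 3^0 · 4 and 23 = 3^0 · 23. Apply v_p(a/b) = v_p(a) − v_p(b): v_3(4/23) = 0 − 0 = 0.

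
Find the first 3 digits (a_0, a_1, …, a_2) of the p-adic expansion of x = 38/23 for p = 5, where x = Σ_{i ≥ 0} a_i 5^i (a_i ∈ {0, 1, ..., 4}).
(a_0, …, a_2) = (1, 1, 2)

v_5(38/23) = 0 (numerator and denominator both coprime to 5), so x ∈ ℤ_5^×. Compute digits iteratively via a_i = x_i mod 5, x_{i+1} = (x_i − a_i)/5, with x_0 = x:
  x_0 = 38/23;  a_0 = 1;  x_1 = (x_0 − 1)/5 = 3/23
  x_1 = 3/23;  a_1 = 1;  x_2 = (x_1 − 1)/5 = -4/23
  x_2 = -4/23;  a_2 = 2;  x_3 = (x_2 − 2)/5 = -10/23
Digits: (1, 1, 2).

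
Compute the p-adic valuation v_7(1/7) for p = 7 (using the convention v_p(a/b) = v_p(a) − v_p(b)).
v_7(1/7) = -1

Factor powers of 7 from the numerator and denominator of the reduced fraction: 1 = 7^0 · 1 and 7 = 7^1 · 1. Apply v_p(a/b) = v_p(a) − v_p(b): v_7(1/7) = 0 − 1 = -1.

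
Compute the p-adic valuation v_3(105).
v_3(105) = 1

v_3(n) is the largest exponent k such that 3^k divides n. Factor out: 105 = 3^1 · 35. (Sign doesn't affect v_p.) So v_3(105) = 1.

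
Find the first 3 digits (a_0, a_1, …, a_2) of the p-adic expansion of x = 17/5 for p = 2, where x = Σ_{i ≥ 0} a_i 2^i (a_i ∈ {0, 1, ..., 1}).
(a_0, …, a_2) = (1, 0, 1)

v_2(17/5) = 0 (numerator and denominator both coprime to 2), so x ∈ ℤ_2^×. Compute digits iteratively via a_i = x_i mod 2, x_{i+1} = (x_i − a_i)/2, with x_0 = x:
  x_0 = 17/5;  a_0 = 1;  x_1 = (x_0 − 1)/2 = 6/5
  x_1 = 6/5;  a_1 = 0;  x_2 = (x_1 − 0)/2 = 3/5
  x_2 = 3/5;  a_2 = 1;  x_3 = (x_2 − 1)/2 = -1/5
Digits: (1, 0, 1).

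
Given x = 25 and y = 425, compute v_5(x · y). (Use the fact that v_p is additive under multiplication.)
v_5(10625) = 4

v_p(x) = 2 (factor: 25 = 5^2 · 1); v_p(y) = 2 (factor: 425 = 5^2 · 17). Additivity: v_p(xy) = v_p(x) + v_p(y) = 2 + 2 = 4. (Direct check: xy = 10625 = 5^4 · (17).)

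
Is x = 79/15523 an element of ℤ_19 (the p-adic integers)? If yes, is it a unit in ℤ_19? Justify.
x ∉ ℤ_19 (v_19(x) = -2 < 0)

ℤ_19 = {x ∈ ℚ_19 : v_19(x) ≥ 0} and ℤ_19^× = {x ∈ ℤ_19 : v_19(x) = 0}. Here v_19(79/15523) = v_19(num) − v_19(den) = -2; compare against these criteria.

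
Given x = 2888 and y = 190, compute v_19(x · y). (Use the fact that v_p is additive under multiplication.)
v_19(548720) = 3

v_p(x) = 2 (factor: 2888 = 19^2 · 8); v_p(y) = 1 (factor: 190 = 19^1 · 10). Additivity: v_p(xy) = v_p(x) + v_p(y) = 2 + 1 = 3. (Direct check: xy = 548720 = 19^3 · (80).)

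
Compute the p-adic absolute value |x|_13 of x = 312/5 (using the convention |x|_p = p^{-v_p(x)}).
|312/5|_13 = 1/13

Step 1 — compute v_13(x) by factoring powers of 13 out of the numerator and denominator: v_13(312/5) = 1. Step 2 — apply |x|_p = p^{-v_p(x)} = 13^{-1} = 1/13.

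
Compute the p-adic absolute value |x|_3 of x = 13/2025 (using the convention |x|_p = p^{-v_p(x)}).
|13/2025|_3 = 81

Step 1 — compute v_3(x) by factoring powers of 3 out of the numerator and denominator: v_3(13/2025) = -4. Step 2 — apply |x|_p = p^{-v_p(x)} = 3^{4} = 81.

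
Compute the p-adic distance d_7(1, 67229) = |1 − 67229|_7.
d_7(1, 67229) = 1/16807

Step 1 — x − y = 1 − 67229 = -67228. Step 2 — v_7(-67228) = 5 (factor: -67228 = −(7^5 · 4); the sign does not affect v_p). Step 3 — |x − y|_7 = 7^{-5} = 1/16807.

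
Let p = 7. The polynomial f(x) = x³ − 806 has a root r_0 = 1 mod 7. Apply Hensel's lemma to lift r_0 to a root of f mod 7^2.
r_1 = 8 (mod 49)

Hensel: r_{i+1} = r_i − f(r_i)/f′(r_i) mod 7^{i+2}, where f′(x) = 3x². Iterate:
  r_0 = 1 (mod 7)
  r_1 = 8 (mod 49)
Final: r = 8 with f(r) ≡ 0 mod 7^2.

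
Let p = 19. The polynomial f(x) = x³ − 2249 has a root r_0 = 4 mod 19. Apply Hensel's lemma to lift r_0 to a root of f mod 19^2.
r_1 = 42 (mod 361)

Hensel: r_{i+1} = r_i − f(r_i)/f′(r_i) mod 19^{i+2}, where f′(x) = 3x². Iterate:
  r_0 = 4 (mod 19)
  r_1 = 42 (mod 361)
Final: r = 42 with f(r) ≡ 0 mod 19^2.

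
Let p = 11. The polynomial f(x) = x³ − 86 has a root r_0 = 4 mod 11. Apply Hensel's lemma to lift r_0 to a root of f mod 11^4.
r_3 = 4184 (mod 14641)

Hensel: r_{i+1} = r_i − f(r_i)/f′(r_i) mod 11^{i+2}, where f′(x) = 3x². Iterate:
  r_0 = 4 (mod 11)
  r_1 = 70 (mod 121)
  r_2 = 191 (mod 1331)
  r_3 = 4184 (mod 14641)
Final: r = 4184 with f(r) ≡ 0 mod 11^4.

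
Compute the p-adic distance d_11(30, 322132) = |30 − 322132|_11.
d_11(30, 322132) = 1/161051

Step 1 — x − y = 30 − 322132 = -322102. Step 2 — v_11(-322102) = 5 (factor: -322102 = −(11^5 · 2); the sign does not affect v_p). Step 3 — |x − y|_11 = 11^{-5} = 1/161051.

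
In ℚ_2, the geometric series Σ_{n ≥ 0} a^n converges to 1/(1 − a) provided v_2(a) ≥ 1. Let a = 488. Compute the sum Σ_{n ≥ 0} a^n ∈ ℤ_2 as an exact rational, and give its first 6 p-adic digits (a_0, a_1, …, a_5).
Σ a^n = 1/(1 − a) = -1/487;  first 6 digits = (1, 0, 0, 1, 0, 1)

v_2(a) = 3 ≥ 1, so the series converges in ℤ_2 to 1/(1 − a) = 1/(1 − 488) = -1/487. Expand this rational in ℤ_2: compute digits iteratively via d_i = x_i mod 2, x_{i+1} = (x_i − d_i)/2. The first 6 digits are (1, 0, 0, 1, 0, 1).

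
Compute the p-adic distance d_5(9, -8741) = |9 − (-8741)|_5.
d_5(9, -8741) = 1/625

Step 1 — x − y = 9 − (-8741) = 8750. Step 2 — v_5(8750) = 4 (factor: 8750 = (5^4 · 14); the sign does not affect v_p). Step 3 — |x − y|_5 = 5^{-4} = 1/625.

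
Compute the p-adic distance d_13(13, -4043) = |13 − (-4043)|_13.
d_13(13, -4043) = 1/169

Step 1 — x − y = 13 − (-4043) = 4056. Step 2 — v_13(4056) = 2 (factor: 4056 = (13^2 · 24); the sign does not affect v_p). Step 3 — |x − y|_13 = 13^{-2} = 1/169.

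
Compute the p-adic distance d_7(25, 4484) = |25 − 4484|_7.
d_7(25, 4484) = 1/343

Step 1 — x − y = 25 − 4484 = -4459. Step 2 — v_7(-4459) = 3 (factor: -4459 = −(7^3 · 13); the sign does not affect v_p). Step 3 — |x − y|_7 = 7^{-3} = 1/343.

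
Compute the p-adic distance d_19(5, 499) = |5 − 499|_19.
d_19(5, 499) = 1/19

Step 1 — x − y = 5 − 499 = -494. Step 2 — v_19(-494) = 1 (factor: -494 = −(19^1 · 26); the sign does not affect v_p). Step 3 — |x − y|_19 = 19^{-1} = 1/19.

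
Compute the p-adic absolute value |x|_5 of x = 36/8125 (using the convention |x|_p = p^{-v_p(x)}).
|36/8125|_5 = 625

Step 1 — compute v_5(x) by factoring powers of 5 out of the numerator and denominator: v_5(36/8125) = -4. Step 2 — apply |x|_p = p^{-v_p(x)} = 5^{4} = 625.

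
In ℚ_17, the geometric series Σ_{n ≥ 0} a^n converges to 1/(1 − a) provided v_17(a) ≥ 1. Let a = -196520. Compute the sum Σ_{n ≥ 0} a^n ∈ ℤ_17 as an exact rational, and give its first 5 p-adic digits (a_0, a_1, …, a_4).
Σ a^n = 1/(1 − a) = 1/196521;  first 5 digits = (1, 0, 0, 11, 14)

v_17(a) = 3 ≥ 1, so the series converges in ℤ_17 to 1/(1 − a) = 1/(1 − (-196520)) = 1/196521. Expand this rational in ℤ_17: compute digits iteratively via d_i = x_i mod 17, x_{i+1} = (x_i − d_i)/17. The first 5 digits are (1, 0, 0, 11, 14).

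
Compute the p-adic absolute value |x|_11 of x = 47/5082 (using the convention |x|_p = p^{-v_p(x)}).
|47/5082|_11 = 121

Step 1 — compute v_11(x) by factoring powers of 11 out of the numerator and denominator: v_11(47/5082) = -2. Step 2 — apply |x|_p = p^{-v_p(x)} = 11^{2} = 121.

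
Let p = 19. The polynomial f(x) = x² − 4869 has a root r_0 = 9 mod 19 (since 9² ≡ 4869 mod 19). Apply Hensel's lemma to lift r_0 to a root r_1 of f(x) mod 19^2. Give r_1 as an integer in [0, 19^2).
r_1 = 275 (mod 361)

Hensel's recurrence: r_{i+1} = r_i − f(r_i)·(f′(r_i))^{-1} mod 19^{i+2}, with f′(x) = 2x. Iterate:
  r_0 = 9 (mod 19)
  r_1 = 275 (mod 361)
Final: r_1 = 275, and one checks f(r_1) ≡ 0 mod 19^2.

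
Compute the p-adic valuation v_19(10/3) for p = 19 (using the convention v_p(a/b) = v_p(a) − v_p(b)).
v_19(10/3) = 0

Factor powers of 19 from the numerator and denominator of the reduced fraction: 10 = 19^0 · 10 and 3 = 19^0 · 3. Apply v_p(a/b) = v_p(a) − v_p(b): v_19(10/3) = 0 − 0 = 0.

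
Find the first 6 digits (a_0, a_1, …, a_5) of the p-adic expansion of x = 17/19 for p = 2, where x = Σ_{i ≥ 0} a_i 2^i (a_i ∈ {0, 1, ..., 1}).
(a_0, …, a_5) = (1, 1, 0, 1, 0, 0)

v_2(17/19) = 0 (numerator and denominator both coprime to 2), so x ∈ ℤ_2^×. Compute digits iteratively via a_i = x_i mod 2, x_{i+1} = (x_i − a_i)/2, with x_0 = x:
  x_0 = 17/19;  a_0 = 1;  x_1 = (x_0 − 1)/2 = -1/19
  x_1 = -1/19;  a_1 = 1;  x_2 = (x_1 − 1)/2 = -10/19
  x_2 = -10/19;  a_2 = 0;  x_3 = (x_2 − 0)/2 = -5/19
  x_3 = -5/19;  a_3 = 1;  x_4 = (x_3 − 1)/2 = -12/19
  x_4 = -12/19;  a_4 = 0;  x_5 = (x_4 − 0)/2 = -6/19
  x_5 = -6/19;  a_5 = 0;  x_6 = (x_5 − 0)/2 = -3/19
Digits: (1, 1, 0, 1, 0, 0).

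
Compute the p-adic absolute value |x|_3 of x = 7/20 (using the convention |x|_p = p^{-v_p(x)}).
|7/20|_3 = 1

Step 1 — compute v_3(x) by factoring powers of 3 out of the numerator and denominator: v_3(7/20) = 0. Step 2 — apply |x|_p = p^{-v_p(x)} = 3^{0} = 1.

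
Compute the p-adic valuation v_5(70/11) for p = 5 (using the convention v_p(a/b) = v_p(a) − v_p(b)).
v_5(70/11) = 1

Factor powers of 5 from the numerator and denominator of the reduced fraction: 70 = 5^1 · 14 and 11 = 5^0 · 11. Apply v_p(a/b) = v_p(a) − v_p(b): v_5(70/11) = 1 − 0 = 1.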